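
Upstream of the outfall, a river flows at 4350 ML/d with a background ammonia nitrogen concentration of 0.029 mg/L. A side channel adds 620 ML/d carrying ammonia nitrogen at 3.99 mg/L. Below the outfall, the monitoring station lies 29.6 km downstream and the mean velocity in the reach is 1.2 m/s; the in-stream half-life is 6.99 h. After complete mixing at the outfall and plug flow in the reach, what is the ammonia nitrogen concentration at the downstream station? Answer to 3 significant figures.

0.265 mg/L

Mass balance: C = (4350·0.02900 + 620.0·3.990) / 4970 = 2600/4970 = 0.5231 mg/L.
Travel time t = 29.6·1000 / 1.2 = 24670 s = 6.852 h.
Half-life 6.99 h → k = ln 2 / 6.99 = 0.09916 h⁻¹ = 2.380 d⁻¹.
Applying C = C₀e^(−kt): 0.5231 × 0.5069 = 0.2652 mg/L.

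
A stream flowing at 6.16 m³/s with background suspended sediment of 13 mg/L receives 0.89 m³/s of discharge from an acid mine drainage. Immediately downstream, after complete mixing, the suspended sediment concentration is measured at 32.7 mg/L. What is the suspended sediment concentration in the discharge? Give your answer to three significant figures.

Mass balance: 6.160·13.00 + 0.8900·Cₑ = 7.050·32.70
→ Cₑ = (7.050·32.70 − 6.160·13.00) / 0.8900 = 169.1 mg/L.

169 mg/L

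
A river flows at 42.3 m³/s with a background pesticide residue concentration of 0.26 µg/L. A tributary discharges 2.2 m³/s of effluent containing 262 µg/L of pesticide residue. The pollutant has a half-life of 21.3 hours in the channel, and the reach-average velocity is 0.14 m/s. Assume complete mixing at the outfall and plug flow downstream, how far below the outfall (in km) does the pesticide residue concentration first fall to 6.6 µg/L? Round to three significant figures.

10.7 km

After mixing, C = (42.30·0.2600 + 2.200·262.0) / 44.50 = 587.4/44.50 = 13.20 µg/L.
Half-life 21.3 h → k = ln 2 / 21.3 = 0.03254 h⁻¹ = 0.7810 d⁻¹.
Set 13.20·exp(−k·t) = 6.6 → t = ln(13.20/6.6)/k = 76680 s = 21.30 h.
Distance = v·t = 0.14·76680 = 10740 m = 10.74 km.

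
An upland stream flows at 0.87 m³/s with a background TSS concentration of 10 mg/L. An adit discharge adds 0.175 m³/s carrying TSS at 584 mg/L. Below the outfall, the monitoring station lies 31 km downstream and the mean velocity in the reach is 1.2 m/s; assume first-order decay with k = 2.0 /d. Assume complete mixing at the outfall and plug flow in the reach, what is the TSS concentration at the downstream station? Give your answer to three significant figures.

Mass balance: C = (0.8700·10.00 + 0.1750·584.0) / 1.045 = 110.9/1.045 = 106.1 mg/L.
Travel time t = 31·1000 / 1.2 = 25830 s = 7.176 h.
Decay over the reach: 106.1·exp(−kt) = 106.1·0.5499 = 58.36 mg/L.

58.4 mg/L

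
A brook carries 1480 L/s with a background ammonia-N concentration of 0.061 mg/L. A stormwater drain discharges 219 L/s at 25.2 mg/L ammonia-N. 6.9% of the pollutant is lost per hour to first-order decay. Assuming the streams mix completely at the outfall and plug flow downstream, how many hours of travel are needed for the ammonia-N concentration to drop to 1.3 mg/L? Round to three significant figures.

After mixing, C = (1480·0.06100 + 219.0·25.20) / 1699 = 5609/1699 = 3.301 mg/L.
6.9%/h lost → k = −ln(1 − 0.069) = 0.07150 h⁻¹.
3.301·exp(−k·t) = 1.3 → t = ln(3.301/1.3)/k = 46930 s = 13.04 h.

13.0 h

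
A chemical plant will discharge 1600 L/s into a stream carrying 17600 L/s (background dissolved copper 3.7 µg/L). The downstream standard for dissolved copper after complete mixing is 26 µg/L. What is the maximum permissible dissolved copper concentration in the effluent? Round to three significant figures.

At the limit, (Qr·Cr + Qe·Cₑ)/(Qr + Qe) = 26:
Cₑ = (19200·26 − 17600·3.700) / 1600 = 271.3 µg/L.

271 µg/L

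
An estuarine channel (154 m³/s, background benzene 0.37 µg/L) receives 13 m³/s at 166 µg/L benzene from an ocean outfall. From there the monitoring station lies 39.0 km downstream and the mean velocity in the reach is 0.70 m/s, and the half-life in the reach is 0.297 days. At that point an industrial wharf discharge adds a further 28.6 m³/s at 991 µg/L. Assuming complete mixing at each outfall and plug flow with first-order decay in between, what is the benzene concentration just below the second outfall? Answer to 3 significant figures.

Conservation of mass: C = (154.0·0.3700 + 13.00·166.0) / 167.0 = 2215/167.0 = 13.26 µg/L; combined flow 167.0 m³/s.
Travel time t = 39.0·1000 / 0.70 = 55710 s = 15.48 h.
Half-life 0.297 d → k = ln 2 / 0.297 = 2.334 d⁻¹.
Decay over the reach: 13.26·exp(−kt) = 13.26·0.2220 = 2.945 µg/L.
Second outfall: C = (167.0·2.945 + 28.60·991.0)/195.6 = 147.4 µg/L.

147 µg/L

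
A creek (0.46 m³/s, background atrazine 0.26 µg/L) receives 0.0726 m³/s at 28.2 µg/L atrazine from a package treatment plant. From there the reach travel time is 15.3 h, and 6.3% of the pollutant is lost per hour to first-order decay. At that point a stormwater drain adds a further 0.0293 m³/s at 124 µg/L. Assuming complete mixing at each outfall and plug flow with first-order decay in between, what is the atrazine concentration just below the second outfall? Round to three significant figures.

7.89 µg/L

Mass balance: C = (0.4600·0.2600 + 0.07260·28.20) / 0.5326 = 2.167/0.5326 = 4.069 µg/L; combined flow 0.5326 m³/s.
6.3%/h lost → k = −ln(1 − 0.063) = 0.06507 h⁻¹.
Decay over the reach: 4.069·exp(−kt) = 4.069·0.3695 = 1.503 µg/L.
At the second outfall, C = (0.5326·1.503 + 0.02930·124.0) / (0.5326 + 0.02930) = 7.891 µg/L.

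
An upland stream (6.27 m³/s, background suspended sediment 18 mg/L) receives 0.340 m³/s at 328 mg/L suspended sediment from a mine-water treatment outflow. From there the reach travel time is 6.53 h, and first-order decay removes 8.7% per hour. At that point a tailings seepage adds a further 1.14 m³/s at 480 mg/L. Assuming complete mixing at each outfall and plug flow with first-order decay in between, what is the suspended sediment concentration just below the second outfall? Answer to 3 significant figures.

After mixing, C = (6.270·18.00 + 0.3400·328.0) / 6.610 = 224.4/6.610 = 33.95 mg/L; combined flow 6.610 m³/s.
8.7%/h lost → k = −ln(1 − 0.087) = 0.09102 h⁻¹.
First-order decay: C = 33.95·exp(−k·t) = 33.95·0.5519 = 18.74 mg/L.
Second outfall: C = (6.610·18.74 + 1.140·480.0)/7.750 = 86.59 mg/L.

86.6 mg/L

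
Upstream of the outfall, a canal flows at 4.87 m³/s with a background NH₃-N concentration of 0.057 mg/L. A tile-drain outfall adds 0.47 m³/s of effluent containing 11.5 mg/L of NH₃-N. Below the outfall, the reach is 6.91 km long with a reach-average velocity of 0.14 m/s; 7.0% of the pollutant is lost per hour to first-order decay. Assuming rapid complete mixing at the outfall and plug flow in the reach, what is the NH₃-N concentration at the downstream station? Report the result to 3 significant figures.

0.393 mg/L

After mixing, C = (4.870·0.05700 + 0.4700·11.50) / 5.340 = 5.683/5.340 = 1.064 mg/L.
Travel time t = 6.91·1000 / 0.14 = 49360 s = 13.71 h.
7.0%/h lost → k = −ln(1 − 0.07) = 0.07257 h⁻¹.
Applying C = C₀e^(−kt): 1.064 × 0.3697 = 0.3935 mg/L.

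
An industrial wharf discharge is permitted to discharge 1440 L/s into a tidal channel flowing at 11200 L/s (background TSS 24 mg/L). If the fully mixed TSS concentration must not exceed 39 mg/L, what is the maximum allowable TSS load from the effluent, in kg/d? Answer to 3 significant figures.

Mass balance at the limit: 11200·24.00 + 1440·Cₑ = 12640·39 → Cₑ = 155.7 mg/L.
1440 L/s = 1.440 m³/s. Load = 1.440 m³/s × 155.7 g/m³ × 86 400 s/d = 19370 kg/d.

19400 kg/d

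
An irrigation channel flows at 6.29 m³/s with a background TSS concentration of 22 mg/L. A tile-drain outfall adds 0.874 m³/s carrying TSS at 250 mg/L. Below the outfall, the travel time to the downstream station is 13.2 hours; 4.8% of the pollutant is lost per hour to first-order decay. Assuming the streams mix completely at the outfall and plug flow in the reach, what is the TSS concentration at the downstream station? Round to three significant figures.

Conservation of mass: C = (6.290·22.00 + 0.8740·250.0) / 7.164 = 356.9/7.164 = 49.82 mg/L.
4.8%/h lost → k = −ln(1 − 0.048) = 0.04919 h⁻¹.
After decay, C = 49.82 × e^(−kt) = 49.82 × 0.5224 = 26.02 mg/L.

26.0 mg/L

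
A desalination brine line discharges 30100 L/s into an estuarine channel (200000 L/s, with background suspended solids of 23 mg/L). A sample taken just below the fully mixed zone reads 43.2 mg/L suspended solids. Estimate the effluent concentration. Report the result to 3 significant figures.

Mass balance: 200000·23.00 + 30100·Cₑ = 230100·43.20
→ Cₑ = (230100·43.20 − 200000·23.00) / 30100 = 177.4 mg/L.

177 mg/L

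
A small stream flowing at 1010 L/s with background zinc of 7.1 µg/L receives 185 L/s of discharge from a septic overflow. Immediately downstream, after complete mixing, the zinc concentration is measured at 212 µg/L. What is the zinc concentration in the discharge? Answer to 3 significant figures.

Mass balance: 1010·7.100 + 185.0·Cₑ = 1195·212.0
→ Cₑ = (1195·212.0 − 1010·7.100) / 185.0 = 1331 µg/L.

1330 µg/L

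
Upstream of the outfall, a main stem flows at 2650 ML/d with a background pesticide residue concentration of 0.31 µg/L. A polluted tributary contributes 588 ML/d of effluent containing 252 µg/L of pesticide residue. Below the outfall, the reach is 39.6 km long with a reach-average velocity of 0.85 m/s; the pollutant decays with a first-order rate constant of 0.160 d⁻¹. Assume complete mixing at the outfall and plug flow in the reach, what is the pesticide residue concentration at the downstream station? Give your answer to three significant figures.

After mixing, C = (2650·0.3100 + 588.0·252.0) / 3238 = 149000/3238 = 46.02 µg/L.
Travel time t = 39.6·1000 / 0.85 = 46590 s = 12.94 h.
First-order decay: C = 46.02·exp(−k·t) = 46.02·0.9173 = 42.21 µg/L.

42.2 µg/L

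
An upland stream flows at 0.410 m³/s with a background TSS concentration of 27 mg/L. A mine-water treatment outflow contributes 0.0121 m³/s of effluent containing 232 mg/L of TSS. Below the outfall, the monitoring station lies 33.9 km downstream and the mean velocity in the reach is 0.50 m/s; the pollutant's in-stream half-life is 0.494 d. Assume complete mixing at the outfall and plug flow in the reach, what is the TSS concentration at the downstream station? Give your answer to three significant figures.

10.9 mg/L

Flow-weighted average: C = (0.4100·27.00 + 0.01210·232.0) / 0.4221 = 13.88/0.4221 = 32.88 mg/L.
Travel time t = 33.9·1000 / 0.50 = 67800 s = 18.83 h.
Half-life 0.494 d → k = ln 2 / 0.494 = 1.403 d⁻¹.
After decay, C = 32.88 × e^(−kt) = 32.88 × 0.3325 = 10.93 mg/L.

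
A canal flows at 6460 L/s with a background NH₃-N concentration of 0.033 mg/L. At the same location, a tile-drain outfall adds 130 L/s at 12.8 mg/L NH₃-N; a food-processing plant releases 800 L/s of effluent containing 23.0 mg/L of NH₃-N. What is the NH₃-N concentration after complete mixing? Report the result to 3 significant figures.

2.74 mg/L

Mixed concentration C = ΣQC/ΣQ = (6460·0.03300 + 130.0·12.80 + 800.0·23.00) / 7390 = 20280/7390 = 2.744 mg/L.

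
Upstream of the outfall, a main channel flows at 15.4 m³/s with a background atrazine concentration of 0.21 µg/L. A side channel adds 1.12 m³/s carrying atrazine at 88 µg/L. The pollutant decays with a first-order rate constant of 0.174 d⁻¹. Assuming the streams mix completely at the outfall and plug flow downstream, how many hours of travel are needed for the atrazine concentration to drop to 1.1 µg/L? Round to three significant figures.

238 h

Mixed concentration C = ΣQC/ΣQ = (15.40·0.2100 + 1.120·88.00) / 16.52 = 101.8/16.52 = 6.162 µg/L.
6.162·exp(−k·t) = 1.1 → t = ln(6.162/1.1)/k = 855600 s = 237.7 h.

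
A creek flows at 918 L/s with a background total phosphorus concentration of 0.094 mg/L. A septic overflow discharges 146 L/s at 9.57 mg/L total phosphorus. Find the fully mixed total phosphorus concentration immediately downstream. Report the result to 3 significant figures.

1.39 mg/L

Mixed concentration C = ΣQC/ΣQ = (918.0·0.09400 + 146.0·9.570) / 1064 = 1484/1064 = 1.394 mg/L.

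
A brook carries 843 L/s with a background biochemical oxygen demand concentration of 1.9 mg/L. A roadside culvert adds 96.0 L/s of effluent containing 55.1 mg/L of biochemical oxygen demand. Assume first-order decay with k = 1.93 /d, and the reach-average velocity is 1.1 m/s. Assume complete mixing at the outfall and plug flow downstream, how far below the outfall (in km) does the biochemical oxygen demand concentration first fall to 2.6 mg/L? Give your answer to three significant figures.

Mixed concentration C = ΣQC/ΣQ = (843.0·1.900 + 96.00·55.10) / 939.0 = 6891/939.0 = 7.339 mg/L.
Set 7.339·exp(−k·t) = 2.6 → t = ln(7.339/2.6)/k = 46450 s = 12.90 h.
Distance = v·t = 1.1·46450 = 51100 m = 51.10 km.

51.1 km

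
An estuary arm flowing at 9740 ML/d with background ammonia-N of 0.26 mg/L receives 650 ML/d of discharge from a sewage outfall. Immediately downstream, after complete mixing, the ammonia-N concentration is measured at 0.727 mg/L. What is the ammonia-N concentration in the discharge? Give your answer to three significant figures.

7.72 mg/L

Mass balance: 9740·0.2600 + 650.0·Cₑ = 10390·0.7270
→ Cₑ = (10390·0.7270 − 9740·0.2600) / 650.0 = 7.725 mg/L.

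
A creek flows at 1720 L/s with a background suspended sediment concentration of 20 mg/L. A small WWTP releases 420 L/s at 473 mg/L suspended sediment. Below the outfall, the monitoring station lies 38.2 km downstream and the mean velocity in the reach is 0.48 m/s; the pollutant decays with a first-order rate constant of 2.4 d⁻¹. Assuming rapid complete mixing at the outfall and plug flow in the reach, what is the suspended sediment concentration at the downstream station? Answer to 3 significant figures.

Mixed concentration C = ΣQC/ΣQ = (1720·20.00 + 420.0·473.0) / 2140 = 233100/2140 = 108.9 mg/L.
Travel time t = 38.2·1000 / 0.48 = 79580 s = 22.11 h.
After decay, C = 108.9 × e^(−kt) = 108.9 × 0.1096 = 11.94 mg/L.

11.9 mg/L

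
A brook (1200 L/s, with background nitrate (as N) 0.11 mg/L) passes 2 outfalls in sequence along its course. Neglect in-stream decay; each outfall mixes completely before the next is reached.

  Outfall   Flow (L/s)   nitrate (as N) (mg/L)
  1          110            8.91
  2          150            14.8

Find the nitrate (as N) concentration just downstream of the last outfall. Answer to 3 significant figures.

2.28 mg/L

Below outfall 1: Q → 1310 L/s, C = (1200·0.1100 + 110.0·8.910)/1310 = 0.8489 mg/L.
Below outfall 2: Q → 1460 L/s, C = (1310·0.8489 + 150.0·14.80)/1460 = 2.282 mg/L.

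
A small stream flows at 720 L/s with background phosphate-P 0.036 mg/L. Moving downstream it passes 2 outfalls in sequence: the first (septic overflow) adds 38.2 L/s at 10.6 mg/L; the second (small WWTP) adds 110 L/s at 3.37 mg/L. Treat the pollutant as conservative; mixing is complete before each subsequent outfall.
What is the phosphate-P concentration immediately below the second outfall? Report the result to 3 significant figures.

0.923 mg/L

After outfall 1: Q = 720.0 + 38.20 = 758.2 L/s; C = (720.0·0.03600 + 38.20·10.60)/758.2 = 0.5682 mg/L.
After outfall 2: Q = 758.2 + 110.0 = 868.2 L/s; C = (758.2·0.5682 + 110.0·3.370)/868.2 = 0.9232 mg/L.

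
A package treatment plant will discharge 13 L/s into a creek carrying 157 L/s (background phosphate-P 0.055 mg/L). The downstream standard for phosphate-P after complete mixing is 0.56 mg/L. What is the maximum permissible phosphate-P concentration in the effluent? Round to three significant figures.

6.66 mg/L

At the limit, (Qr·Cr + Qe·Cₑ)/(Qr + Qe) = 0.56:
Cₑ = (170.0·0.56 − 157.0·0.05500) / 13.00 = 6.659 mg/L.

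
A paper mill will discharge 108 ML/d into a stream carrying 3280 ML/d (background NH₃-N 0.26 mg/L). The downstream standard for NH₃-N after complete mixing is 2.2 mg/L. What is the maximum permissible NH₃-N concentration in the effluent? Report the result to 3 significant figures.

61.1 mg/L

At the limit, (Qr·Cr + Qe·Cₑ)/(Qr + Qe) = 2.2:
Cₑ = (3388·2.2 − 3280·0.2600) / 108.0 = 61.12 mg/L.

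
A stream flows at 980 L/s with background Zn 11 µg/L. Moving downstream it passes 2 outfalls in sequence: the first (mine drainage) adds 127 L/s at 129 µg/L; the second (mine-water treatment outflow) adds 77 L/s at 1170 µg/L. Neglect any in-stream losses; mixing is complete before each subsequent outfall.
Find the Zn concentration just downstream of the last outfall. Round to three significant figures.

After outfall 1: Q = 980.0 + 127.0 = 1107 L/s; C = (980.0·11.00 + 127.0·129.0)/1107 = 24.54 µg/L.
After outfall 2: Q = 1107 + 77.00 = 1184 L/s; C = (1107·24.54 + 77.00·1170)/1184 = 99.03 µg/L.

99.0 µg/L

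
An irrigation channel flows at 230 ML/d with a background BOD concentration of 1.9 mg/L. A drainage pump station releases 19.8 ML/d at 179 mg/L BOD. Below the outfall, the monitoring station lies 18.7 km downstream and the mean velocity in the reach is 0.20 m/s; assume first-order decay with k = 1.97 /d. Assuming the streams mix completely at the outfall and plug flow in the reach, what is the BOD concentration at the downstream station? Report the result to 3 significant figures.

1.89 mg/L

Mass balance: C = (230.0·1.900 + 19.80·179.0) / 249.8 = 3981/249.8 = 15.94 mg/L.
Travel time t = 18.7·1000 / 0.20 = 93500 s = 25.97 h.
Applying C = C₀e^(−kt): 15.94 × 0.1186 = 1.890 mg/L.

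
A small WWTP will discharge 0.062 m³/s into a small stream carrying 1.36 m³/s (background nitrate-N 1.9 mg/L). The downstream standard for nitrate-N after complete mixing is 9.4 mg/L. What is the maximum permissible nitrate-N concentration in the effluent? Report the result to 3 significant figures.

At the limit, (Qr·Cr + Qe·Cₑ)/(Qr + Qe) = 9.4:
Cₑ = (1.422·9.4 − 1.360·1.900) / 0.06200 = 173.9 mg/L.

174 mg/L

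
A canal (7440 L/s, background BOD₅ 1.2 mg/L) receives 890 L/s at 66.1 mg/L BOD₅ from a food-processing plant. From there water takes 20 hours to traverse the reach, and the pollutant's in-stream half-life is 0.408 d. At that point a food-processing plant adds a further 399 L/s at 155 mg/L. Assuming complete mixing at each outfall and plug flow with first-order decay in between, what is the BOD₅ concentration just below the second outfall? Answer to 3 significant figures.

8.97 mg/L

Flow-weighted average: C = (7440·1.200 + 890.0·66.10) / 8330 = 67760/8330 = 8.134 mg/L; combined flow 8330 L/s.
Half-life 0.408 d → k = ln 2 / 0.408 = 1.699 d⁻¹.
Applying C = C₀e^(−kt): 8.134 × 0.2427 = 1.975 mg/L.
Second outfall: C = (8330·1.975 + 399.0·155.0)/8729 = 8.969 mg/L.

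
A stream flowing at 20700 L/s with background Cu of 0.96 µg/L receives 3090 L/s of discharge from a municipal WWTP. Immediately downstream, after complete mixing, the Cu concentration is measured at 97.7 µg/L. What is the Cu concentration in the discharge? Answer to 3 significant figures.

746 µg/L

Mass balance: 20700·0.9600 + 3090·Cₑ = 23790·97.70
→ Cₑ = (23790·97.70 − 20700·0.9600) / 3090 = 745.8 µg/L.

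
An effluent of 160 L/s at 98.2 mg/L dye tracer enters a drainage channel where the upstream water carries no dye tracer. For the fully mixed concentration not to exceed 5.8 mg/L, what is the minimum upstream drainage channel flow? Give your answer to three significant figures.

Set C_mix = 5.8: (Q·0 + 160.0·98.20) / (Q + 160.0) = 5.8
→ Q = 160.0·(98.20 − 5.8)/(5.8 − 0) = 2549 L/s.

2550 L/s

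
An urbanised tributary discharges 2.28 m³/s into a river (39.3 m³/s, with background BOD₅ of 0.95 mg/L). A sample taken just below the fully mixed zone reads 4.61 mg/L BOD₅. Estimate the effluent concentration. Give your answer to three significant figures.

67.7 mg/L

Mass balance: 39.30·0.9500 + 2.280·Cₑ = 41.58·4.610
→ Cₑ = (41.58·4.610 − 39.30·0.9500) / 2.280 = 67.70 mg/L.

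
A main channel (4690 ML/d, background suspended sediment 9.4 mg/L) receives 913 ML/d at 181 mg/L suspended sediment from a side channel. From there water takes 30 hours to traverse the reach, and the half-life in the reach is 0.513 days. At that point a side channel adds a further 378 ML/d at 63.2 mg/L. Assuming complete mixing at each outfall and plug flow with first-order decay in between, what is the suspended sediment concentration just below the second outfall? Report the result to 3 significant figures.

10.5 mg/L

Mixed concentration C = ΣQC/ΣQ = (4690·9.400 + 913.0·181.0) / 5603 = 209300/5603 = 37.36 mg/L; combined flow 5603 ML/d.
Half-life 0.513 d → k = ln 2 / 0.513 = 1.351 d⁻¹.
After decay, C = 37.36 × e^(−kt) = 37.36 × 0.1847 = 6.901 mg/L.
Second outfall: C = (5603·6.901 + 378.0·63.20)/5981 = 10.46 mg/L.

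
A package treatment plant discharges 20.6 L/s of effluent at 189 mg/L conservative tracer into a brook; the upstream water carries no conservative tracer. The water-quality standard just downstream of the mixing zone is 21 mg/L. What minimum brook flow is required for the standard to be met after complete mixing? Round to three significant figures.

165 L/s

Set C_mix = 21: (Q·0 + 20.60·189.0) / (Q + 20.60) = 21
→ Q = 20.60·(189.0 − 21)/(21 − 0) = 164.8 L/s.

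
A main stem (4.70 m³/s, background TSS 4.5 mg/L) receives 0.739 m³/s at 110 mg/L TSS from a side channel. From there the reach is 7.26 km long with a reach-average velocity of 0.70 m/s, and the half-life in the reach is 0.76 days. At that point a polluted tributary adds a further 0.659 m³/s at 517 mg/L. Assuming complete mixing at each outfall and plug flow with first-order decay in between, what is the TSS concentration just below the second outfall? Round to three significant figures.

70.9 mg/L

Conservation of mass: C = (4.700·4.500 + 0.7390·110.0) / 5.439 = 102.4/5.439 = 18.83 mg/L; combined flow 5.439 m³/s.
Travel time t = 7.26·1000 / 0.70 = 10370 s = 2.881 h.
Half-life 0.76 d → k = ln 2 / 0.76 = 0.9120 d⁻¹.
Decay over the reach: 18.83·exp(−kt) = 18.83·0.8963 = 16.88 mg/L.
Second outfall: C = (5.439·16.88 + 0.6590·517.0)/6.098 = 70.93 mg/L.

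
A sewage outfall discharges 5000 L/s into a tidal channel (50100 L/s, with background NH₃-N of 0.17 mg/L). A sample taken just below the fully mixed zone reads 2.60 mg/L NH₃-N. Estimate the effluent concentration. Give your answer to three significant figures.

Mass balance: 50100·0.1700 + 5000·Cₑ = 55100·2.600
→ Cₑ = (55100·2.600 − 50100·0.1700) / 5000 = 26.95 mg/L.

26.9 mg/L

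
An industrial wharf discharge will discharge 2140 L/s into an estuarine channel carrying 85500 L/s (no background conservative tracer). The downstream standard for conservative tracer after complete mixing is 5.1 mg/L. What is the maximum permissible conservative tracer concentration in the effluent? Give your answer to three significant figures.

At the limit, (Qr·Cr + Qe·Cₑ)/(Qr + Qe) = 5.1:
Cₑ = (87640·5.1 − 85500·0) / 2140 = 208.9 mg/L.

209 mg/L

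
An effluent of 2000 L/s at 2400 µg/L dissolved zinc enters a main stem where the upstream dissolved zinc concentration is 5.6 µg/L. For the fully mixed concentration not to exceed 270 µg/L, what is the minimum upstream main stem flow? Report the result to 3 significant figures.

Set C_mix = 270: (Q·5.600 + 2000·2400) / (Q + 2000) = 270
→ Q = 2000·(2400 − 270)/(270 − 5.600) = 16110 L/s.

16100 L/s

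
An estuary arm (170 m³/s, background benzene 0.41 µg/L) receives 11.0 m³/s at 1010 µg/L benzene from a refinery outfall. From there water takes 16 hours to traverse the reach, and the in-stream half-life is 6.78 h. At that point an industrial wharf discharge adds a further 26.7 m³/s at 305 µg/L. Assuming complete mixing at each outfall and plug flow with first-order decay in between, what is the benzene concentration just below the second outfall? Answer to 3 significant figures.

Mixed concentration C = ΣQC/ΣQ = (170.0·0.4100 + 11.00·1010) / 181.0 = 11180/181.0 = 61.77 µg/L; combined flow 181.0 m³/s.
Half-life 6.78 h → k = ln 2 / 6.78 = 0.1022 h⁻¹ = 2.454 d⁻¹.
Decay over the reach: 61.77·exp(−kt) = 61.77·0.1948 = 12.03 µg/L.
Second outfall: C = (181.0·12.03 + 26.70·305.0)/207.7 = 49.69 µg/L.

49.7 µg/L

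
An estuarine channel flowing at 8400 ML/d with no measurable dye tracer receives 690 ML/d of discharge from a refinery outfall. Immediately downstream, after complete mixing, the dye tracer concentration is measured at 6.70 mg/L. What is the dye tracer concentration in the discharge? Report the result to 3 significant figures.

88.3 mg/L

Mass balance: 8400·0 + 690.0·Cₑ = 9090·6.700
→ Cₑ = (9090·6.700 − 8400·0) / 690.0 = 88.27 mg/L.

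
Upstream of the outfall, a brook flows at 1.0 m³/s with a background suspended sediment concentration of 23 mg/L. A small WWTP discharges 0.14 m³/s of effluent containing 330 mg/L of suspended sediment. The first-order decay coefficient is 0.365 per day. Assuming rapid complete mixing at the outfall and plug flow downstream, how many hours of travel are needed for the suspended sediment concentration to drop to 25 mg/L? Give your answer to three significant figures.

58.3 h

After mixing, C = (1.000·23.00 + 0.1400·330.0) / 1.140 = 69.20/1.140 = 60.70 mg/L.
60.70·exp(−k·t) = 25 → t = ln(60.70/25)/k = 210000 s = 58.33 h.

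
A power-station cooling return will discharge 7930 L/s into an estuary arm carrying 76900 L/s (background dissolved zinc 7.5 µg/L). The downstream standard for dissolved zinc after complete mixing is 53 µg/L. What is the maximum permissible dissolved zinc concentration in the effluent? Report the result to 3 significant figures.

At the limit, (Qr·Cr + Qe·Cₑ)/(Qr + Qe) = 53:
Cₑ = (84830·53 − 76900·7.500) / 7930 = 494.2 µg/L.

494 µg/L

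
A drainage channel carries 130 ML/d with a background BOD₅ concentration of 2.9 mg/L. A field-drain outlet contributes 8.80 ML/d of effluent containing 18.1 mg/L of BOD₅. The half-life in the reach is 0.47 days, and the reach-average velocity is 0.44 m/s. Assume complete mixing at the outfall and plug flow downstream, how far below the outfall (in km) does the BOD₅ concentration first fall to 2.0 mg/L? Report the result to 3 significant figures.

Conservation of mass: C = (130.0·2.900 + 8.800·18.10) / 138.8 = 536.3/138.8 = 3.864 mg/L.
Half-life 0.47 d → k = ln 2 / 0.47 = 1.475 d⁻¹.
Set 3.864·exp(−k·t) = 2.0 → t = ln(3.864/2.0)/k = 38580 s = 10.72 h.
Distance = v·t = 0.44·38580 = 16970 m = 16.97 km.

17.0 km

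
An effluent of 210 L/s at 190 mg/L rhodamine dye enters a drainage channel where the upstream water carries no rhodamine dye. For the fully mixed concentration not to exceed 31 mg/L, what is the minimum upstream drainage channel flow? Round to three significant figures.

Set C_mix = 31: (Q·0 + 210.0·190.0) / (Q + 210.0) = 31
→ Q = 210.0·(190.0 − 31)/(31 − 0) = 1077 L/s.

1080 L/s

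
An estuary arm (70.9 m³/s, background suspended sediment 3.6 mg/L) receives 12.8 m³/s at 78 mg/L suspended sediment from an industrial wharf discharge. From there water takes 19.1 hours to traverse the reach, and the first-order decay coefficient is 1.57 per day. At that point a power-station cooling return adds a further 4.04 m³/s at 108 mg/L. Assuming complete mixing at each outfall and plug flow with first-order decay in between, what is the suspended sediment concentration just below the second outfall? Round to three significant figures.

9.07 mg/L

Flow-weighted average: C = (70.90·3.600 + 12.80·78.00) / 83.70 = 1254/83.70 = 14.98 mg/L; combined flow 83.70 m³/s.
Decay over the reach: 14.98·exp(−kt) = 14.98·0.2867 = 4.294 mg/L.
At the second outfall, C = (83.70·4.294 + 4.040·108.0) / (83.70 + 4.040) = 9.069 mg/L.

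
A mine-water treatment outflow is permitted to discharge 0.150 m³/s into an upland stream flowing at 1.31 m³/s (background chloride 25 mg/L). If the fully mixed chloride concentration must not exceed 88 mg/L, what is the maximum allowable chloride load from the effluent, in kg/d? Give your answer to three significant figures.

8270 kg/d

Mass balance at the limit: 1.310·25.00 + 0.1500·Cₑ = 1.460·88 → Cₑ = 638.2 mg/L.
Load = 0.1500 m³/s × 638.2 g/m³ × 86 400 s/d = 8271 kg/d.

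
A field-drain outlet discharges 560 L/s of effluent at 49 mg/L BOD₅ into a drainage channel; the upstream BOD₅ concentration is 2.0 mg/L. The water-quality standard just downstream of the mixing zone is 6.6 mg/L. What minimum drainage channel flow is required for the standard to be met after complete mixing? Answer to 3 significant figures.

Set C_mix = 6.6: (Q·2.000 + 560.0·49.00) / (Q + 560.0) = 6.6
→ Q = 560.0·(49.00 − 6.6)/(6.6 − 2.000) = 5162 L/s.

5160 L/s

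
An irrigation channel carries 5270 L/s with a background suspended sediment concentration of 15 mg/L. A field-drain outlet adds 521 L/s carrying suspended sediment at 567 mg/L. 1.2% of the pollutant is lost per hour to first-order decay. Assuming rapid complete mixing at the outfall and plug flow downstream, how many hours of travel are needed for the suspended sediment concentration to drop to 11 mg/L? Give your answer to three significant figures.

Flow-weighted average: C = (5270·15.00 + 521.0·567.0) / 5791 = 374500/5791 = 64.66 mg/L.
1.2%/h lost → k = −ln(1 − 0.012) = 0.01207 h⁻¹.
64.66·exp(−k·t) = 11 → t = ln(64.66/11)/k = 528200 s = 146.7 h.

147 h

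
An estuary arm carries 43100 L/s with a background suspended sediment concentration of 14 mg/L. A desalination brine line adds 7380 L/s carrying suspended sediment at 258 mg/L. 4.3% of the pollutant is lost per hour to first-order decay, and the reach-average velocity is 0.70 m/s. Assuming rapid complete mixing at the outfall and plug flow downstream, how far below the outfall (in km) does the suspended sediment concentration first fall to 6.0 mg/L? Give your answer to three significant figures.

After mixing, C = (43100·14.00 + 7380·258.0) / 50480 = 2507000/50480 = 49.67 mg/L.
4.3%/h lost → k = −ln(1 − 0.043) = 0.04395 h⁻¹.
Set 49.67·exp(−k·t) = 6.0 → t = ln(49.67/6.0)/k = 173100 s = 48.09 h.
Distance = v·t = 0.70·173100 = 121200 m = 121.2 km.

121 km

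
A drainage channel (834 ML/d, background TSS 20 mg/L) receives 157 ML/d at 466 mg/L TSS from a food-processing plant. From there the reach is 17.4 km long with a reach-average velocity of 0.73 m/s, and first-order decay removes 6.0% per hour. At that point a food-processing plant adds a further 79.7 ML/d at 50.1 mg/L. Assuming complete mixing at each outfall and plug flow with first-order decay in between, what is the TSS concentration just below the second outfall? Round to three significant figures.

Flow-weighted average: C = (834.0·20.00 + 157.0·466.0) / 991.0 = 89840/991.0 = 90.66 mg/L; combined flow 991.0 ML/d.
Travel time t = 17.4·1000 / 0.73 = 23840 s = 6.621 h.
6.0%/h lost → k = −ln(1 − 0.06) = 0.06188 h⁻¹.
First-order decay: C = 90.66·exp(−k·t) = 90.66·0.6639 = 60.18 mg/L.
Second outfall: C = (991.0·60.18 + 79.70·50.10)/1071 = 59.43 mg/L.

59.4 mg/L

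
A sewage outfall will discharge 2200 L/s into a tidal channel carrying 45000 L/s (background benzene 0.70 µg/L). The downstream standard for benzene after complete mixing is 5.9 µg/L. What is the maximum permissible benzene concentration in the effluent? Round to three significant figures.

112 µg/L

At the limit, (Qr·Cr + Qe·Cₑ)/(Qr + Qe) = 5.9:
Cₑ = (47200·5.9 − 45000·0.7000) / 2200 = 112.3 µg/L.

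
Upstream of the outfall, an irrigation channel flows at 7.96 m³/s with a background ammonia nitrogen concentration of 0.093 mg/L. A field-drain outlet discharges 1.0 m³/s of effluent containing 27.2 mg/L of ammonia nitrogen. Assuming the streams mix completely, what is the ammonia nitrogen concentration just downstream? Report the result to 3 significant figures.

3.12 mg/L

Mass balance: C = (7.960·0.09300 + 1.000·27.20) / 8.960 = 27.94/8.960 = 3.118 mg/L.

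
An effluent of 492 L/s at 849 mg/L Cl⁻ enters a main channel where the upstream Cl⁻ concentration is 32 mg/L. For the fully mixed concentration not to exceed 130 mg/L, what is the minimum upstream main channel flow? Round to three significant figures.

Set C_mix = 130: (Q·32.00 + 492.0·849.0) / (Q + 492.0) = 130
→ Q = 492.0·(849.0 − 130)/(130 − 32.00) = 3610 L/s.

3610 L/s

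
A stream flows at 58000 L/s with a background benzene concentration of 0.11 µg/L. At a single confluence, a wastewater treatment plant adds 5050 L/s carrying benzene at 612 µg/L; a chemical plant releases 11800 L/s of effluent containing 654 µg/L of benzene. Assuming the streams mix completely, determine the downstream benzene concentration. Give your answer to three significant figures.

144 µg/L

Mass balance: C = (58000·0.1100 + 5050·612.0 + 11800·654.0) / 74850 = 10810000/74850 = 144.5 µg/L.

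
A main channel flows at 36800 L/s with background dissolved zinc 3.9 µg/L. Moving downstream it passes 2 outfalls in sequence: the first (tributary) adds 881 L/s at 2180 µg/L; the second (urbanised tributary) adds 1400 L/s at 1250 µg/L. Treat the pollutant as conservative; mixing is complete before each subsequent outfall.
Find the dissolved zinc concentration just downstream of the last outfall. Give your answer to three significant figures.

Outfall 1: combined Q = 37680 L/s; C = (36800·3.900 + 881.0·2180)/37680 = 54.78 µg/L.
Outfall 2: combined Q = 39080 L/s; C = (37680·54.78 + 1400·1250)/39080 = 97.59 µg/L.

97.6 µg/L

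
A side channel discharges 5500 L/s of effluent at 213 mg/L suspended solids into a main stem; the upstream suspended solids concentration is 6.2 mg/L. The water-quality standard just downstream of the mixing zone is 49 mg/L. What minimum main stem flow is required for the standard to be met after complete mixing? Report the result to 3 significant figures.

Set C_mix = 49: (Q·6.200 + 5500·213.0) / (Q + 5500) = 49
→ Q = 5500·(213.0 − 49)/(49 − 6.200) = 21070 L/s.

21100 L/s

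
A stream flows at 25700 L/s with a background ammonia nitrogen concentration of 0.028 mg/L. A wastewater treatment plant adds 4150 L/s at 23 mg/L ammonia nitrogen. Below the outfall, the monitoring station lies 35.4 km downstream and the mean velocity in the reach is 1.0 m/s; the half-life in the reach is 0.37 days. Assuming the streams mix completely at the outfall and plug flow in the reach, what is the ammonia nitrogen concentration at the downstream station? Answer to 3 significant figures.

Mixed concentration C = ΣQC/ΣQ = (25700·0.02800 + 4150·23.00) / 29850 = 96170/29850 = 3.222 mg/L.
Travel time t = 35.4·1000 / 1.0 = 35400 s = 9.833 h.
Half-life 0.37 d → k = ln 2 / 0.37 = 1.873 d⁻¹.
First-order decay: C = 3.222·exp(−k·t) = 3.222·0.4641 = 1.495 mg/L.

1.50 mg/L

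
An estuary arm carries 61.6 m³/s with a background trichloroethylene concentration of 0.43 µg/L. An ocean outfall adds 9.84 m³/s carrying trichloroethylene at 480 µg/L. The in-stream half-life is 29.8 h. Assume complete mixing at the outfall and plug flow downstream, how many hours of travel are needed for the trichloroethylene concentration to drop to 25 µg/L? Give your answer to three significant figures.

42.1 h

After mixing, C = (61.60·0.4300 + 9.840·480.0) / 71.44 = 4750/71.44 = 66.48 µg/L.
Half-life 29.8 h → k = ln 2 / 29.8 = 0.02326 h⁻¹ = 0.5582 d⁻¹.
66.48·exp(−k·t) = 25 → t = ln(66.48/25)/k = 151400 s = 42.05 h.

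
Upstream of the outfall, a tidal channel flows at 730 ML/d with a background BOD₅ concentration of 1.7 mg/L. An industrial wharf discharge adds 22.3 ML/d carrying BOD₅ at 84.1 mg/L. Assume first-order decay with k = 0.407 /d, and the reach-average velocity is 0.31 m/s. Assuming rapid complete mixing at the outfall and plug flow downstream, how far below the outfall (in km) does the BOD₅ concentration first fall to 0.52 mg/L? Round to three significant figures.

Mass balance: C = (730.0·1.700 + 22.30·84.10) / 752.3 = 3116/752.3 = 4.143 mg/L.
Set 4.143·exp(−k·t) = 0.52 → t = ln(4.143/0.52)/k = 440500 s = 122.4 h.
Distance = v·t = 0.31·440500 = 136600 m = 136.6 km.

137 km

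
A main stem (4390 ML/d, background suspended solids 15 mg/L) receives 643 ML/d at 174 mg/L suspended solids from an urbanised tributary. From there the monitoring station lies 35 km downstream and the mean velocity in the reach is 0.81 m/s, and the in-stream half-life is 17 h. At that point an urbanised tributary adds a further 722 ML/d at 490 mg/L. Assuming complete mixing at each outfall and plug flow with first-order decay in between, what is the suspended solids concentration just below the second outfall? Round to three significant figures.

80.4 mg/L

After mixing, C = (4390·15.00 + 643.0·174.0) / 5033 = 177700/5033 = 35.31 mg/L; combined flow 5033 ML/d.
Travel time t = 35·1000 / 0.81 = 43210 s = 12.00 h.
Half-life 17 h → k = ln 2 / 17 = 0.04077 h⁻¹ = 0.9786 d⁻¹.
Decay over the reach: 35.31·exp(−kt) = 35.31·0.6130 = 21.65 mg/L.
Second outfall: C = (5033·21.65 + 722.0·490.0)/5755 = 80.40 mg/L.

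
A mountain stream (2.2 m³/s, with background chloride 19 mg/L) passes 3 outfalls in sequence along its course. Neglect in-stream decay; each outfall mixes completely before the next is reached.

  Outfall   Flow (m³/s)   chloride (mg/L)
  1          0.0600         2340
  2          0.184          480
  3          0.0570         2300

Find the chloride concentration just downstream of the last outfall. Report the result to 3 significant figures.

161 mg/L

After outfall 1: Q = 2.200 + 0.06000 = 2.260 m³/s; C = (2.200·19.00 + 0.06000·2340)/2.260 = 80.62 mg/L.
After outfall 2: Q = 2.260 + 0.1840 = 2.444 m³/s; C = (2.260·80.62 + 0.1840·480.0)/2.444 = 110.7 mg/L.
After outfall 3: Q = 2.444 + 0.05700 = 2.501 m³/s; C = (2.444·110.7 + 0.05700·2300)/2.501 = 160.6 mg/L.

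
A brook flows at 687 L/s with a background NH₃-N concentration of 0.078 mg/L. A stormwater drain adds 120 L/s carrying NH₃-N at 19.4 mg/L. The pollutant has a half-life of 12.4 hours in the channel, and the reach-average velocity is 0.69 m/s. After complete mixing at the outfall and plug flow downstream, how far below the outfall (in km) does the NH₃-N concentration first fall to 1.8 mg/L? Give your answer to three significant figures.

22.0 km

Flow-weighted average: C = (687.0·0.07800 + 120.0·19.40) / 807.0 = 2382/807.0 = 2.951 mg/L.
Half-life 12.4 h → k = ln 2 / 12.4 = 0.05590 h⁻¹ = 1.342 d⁻¹.
Set 2.951·exp(−k·t) = 1.8 → t = ln(2.951/1.8)/k = 31840 s = 8.845 h.
Distance = v·t = 0.69·31840 = 21970 m = 21.97 km.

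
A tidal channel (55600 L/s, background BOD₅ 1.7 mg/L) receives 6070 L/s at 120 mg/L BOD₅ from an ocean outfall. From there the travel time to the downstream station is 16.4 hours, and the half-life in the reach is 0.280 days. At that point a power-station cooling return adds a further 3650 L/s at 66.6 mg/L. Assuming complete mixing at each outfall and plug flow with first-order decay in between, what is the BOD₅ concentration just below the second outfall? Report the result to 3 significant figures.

6.04 mg/L

Flow-weighted average: C = (55600·1.700 + 6070·120.0) / 61670 = 822900/61670 = 13.34 mg/L; combined flow 61670 L/s.
Half-life 0.280 d → k = ln 2 / 0.280 = 2.476 d⁻¹.
Decay over the reach: 13.34·exp(−kt) = 13.34·0.1842 = 2.458 mg/L.
Second outfall: C = (61670·2.458 + 3650·66.60)/65320 = 6.042 mg/L.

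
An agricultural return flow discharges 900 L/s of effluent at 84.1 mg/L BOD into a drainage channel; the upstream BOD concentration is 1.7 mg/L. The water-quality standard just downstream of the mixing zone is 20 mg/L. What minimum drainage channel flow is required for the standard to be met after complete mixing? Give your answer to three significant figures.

Set C_mix = 20: (Q·1.700 + 900.0·84.10) / (Q + 900.0) = 20
→ Q = 900.0·(84.10 − 20)/(20 − 1.700) = 3152 L/s.

3150 L/s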